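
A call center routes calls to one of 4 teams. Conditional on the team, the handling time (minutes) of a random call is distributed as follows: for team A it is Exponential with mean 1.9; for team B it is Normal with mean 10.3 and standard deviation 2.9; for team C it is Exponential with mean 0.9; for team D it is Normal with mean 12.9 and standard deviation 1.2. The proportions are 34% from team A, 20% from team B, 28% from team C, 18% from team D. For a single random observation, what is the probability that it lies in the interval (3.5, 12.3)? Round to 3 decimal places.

0.264

Conditional on each team, P(3.5 < X < 12.3): A: 0.15694; B: 0.745277; C: 0.0204669; D: 0.308538.
By total probability, P(3.5 < X < 12.3) = 0.34·0.15694 + 0.2·0.745277 + 0.28·0.0204669 + 0.18·0.308538 = 0.263682.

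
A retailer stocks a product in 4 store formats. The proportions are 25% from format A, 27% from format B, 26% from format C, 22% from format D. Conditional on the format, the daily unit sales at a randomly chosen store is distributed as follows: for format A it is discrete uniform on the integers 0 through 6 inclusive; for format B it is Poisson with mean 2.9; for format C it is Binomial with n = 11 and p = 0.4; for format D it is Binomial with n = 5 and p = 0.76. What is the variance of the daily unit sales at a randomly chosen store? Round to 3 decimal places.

3.060

Per component, A: μ=3, E[X²]=13; B: μ=2.9, E[X²]=11.31; C: μ=4.4, E[X²]=22; D: μ=3.8, E[X²]=15.352.
E[X] = 0.25·3 + 0.27·2.9 + 0.26·4.4 + 0.22·3.8 = 3.513.
E[X²] = 0.25·13 + 0.27·11.31 + 0.26·22 + 0.22·15.352 = 15.4011.
Var(X) = E[X²] − (E[X])² = 15.4011 − 12.3412 = 3.05997.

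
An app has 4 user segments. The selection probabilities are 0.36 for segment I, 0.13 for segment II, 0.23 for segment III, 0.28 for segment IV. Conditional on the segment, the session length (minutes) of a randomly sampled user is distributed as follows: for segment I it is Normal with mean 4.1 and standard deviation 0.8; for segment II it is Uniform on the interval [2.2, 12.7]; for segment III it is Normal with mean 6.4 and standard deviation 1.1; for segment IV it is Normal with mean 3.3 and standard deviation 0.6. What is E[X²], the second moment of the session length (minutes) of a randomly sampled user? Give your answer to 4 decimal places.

For each component E[X²] = Var + (mean)², giving I: 17.45; II: 64.69; III: 42.17; IV: 11.25.
Overall E[X²] = 0.36·17.45 + 0.13·64.69 + 0.23·42.17 + 0.28·11.25 = 27.5408.

27.5408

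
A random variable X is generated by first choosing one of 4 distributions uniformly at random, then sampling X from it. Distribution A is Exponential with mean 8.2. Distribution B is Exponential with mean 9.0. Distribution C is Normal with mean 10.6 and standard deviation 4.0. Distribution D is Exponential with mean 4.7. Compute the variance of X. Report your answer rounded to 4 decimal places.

51.2394

Per component, A: μ=8.2, E[X²]=134.48; B: μ=9, E[X²]=162; C: μ=10.6, E[X²]=128.36; D: μ=4.7, E[X²]=44.18.
E[X] = 0.25·8.2 + 0.25·9 + 0.25·10.6 + 0.25·4.7 = 8.125.
E[X²] = 0.25·134.48 + 0.25·162 + 0.25·128.36 + 0.25·44.18 = 117.255.
Var(X) = E[X²] − (E[X])² = 117.255 − 66.0156 = 51.2394.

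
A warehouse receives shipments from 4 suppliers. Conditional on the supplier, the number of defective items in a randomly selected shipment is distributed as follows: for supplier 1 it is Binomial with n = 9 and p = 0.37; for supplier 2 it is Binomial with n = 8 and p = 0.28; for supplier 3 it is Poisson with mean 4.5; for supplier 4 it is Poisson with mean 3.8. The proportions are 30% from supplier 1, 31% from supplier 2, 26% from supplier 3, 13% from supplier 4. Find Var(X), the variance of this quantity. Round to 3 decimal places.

3.546

Per component, 1: μ=3.33, E[X²]=13.1868; 2: μ=2.24, E[X²]=6.6304; 3: μ=4.5, E[X²]=24.75; 4: μ=3.8, E[X²]=18.24.
E[X] = 0.3·3.33 + 0.31·2.24 + 0.26·4.5 + 0.13·3.8 = 3.3574.
E[X²] = 0.3·13.1868 + 0.31·6.6304 + 0.26·24.75 + 0.13·18.24 = 14.8177.
Var(X) = E[X²] − (E[X])² = 14.8177 − 11.2721 = 3.54553.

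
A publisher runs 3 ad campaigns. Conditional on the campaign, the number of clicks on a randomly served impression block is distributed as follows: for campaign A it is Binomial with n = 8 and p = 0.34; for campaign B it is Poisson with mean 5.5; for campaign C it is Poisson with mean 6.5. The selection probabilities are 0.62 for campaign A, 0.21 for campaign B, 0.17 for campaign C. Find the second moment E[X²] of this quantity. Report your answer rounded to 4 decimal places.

For each component E[X²] = Var + (mean)², giving A: 9.1936; B: 35.75; C: 48.75.
Overall E[X²] = 0.62·9.1936 + 0.21·35.75 + 0.17·48.75 = 21.495.

21.4950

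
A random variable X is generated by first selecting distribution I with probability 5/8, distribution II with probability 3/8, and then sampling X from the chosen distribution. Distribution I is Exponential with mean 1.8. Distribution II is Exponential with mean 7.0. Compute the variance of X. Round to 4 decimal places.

26.7375

Per component, I: μ=1.8, E[X²]=6.48; II: μ=7, E[X²]=98.
E[X] = 0.625·1.8 + 0.375·7 = 3.75.
E[X²] = 0.625·6.48 + 0.375·98 = 40.8.
Var(X) = E[X²] − (E[X])² = 40.8 − 14.0625 = 26.7375.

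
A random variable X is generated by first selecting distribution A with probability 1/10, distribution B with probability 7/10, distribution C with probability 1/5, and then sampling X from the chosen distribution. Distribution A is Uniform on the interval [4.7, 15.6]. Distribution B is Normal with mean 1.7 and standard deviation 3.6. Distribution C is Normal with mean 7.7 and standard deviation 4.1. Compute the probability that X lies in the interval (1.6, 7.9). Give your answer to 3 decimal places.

Conditional on each component, P(1.6 < X < 7.9): A: 0.293578; B: 0.468566; C: 0.451052.
By total probability, P(1.6 < X < 7.9) = 0.1·0.293578 + 0.7·0.468566 + 0.2·0.451052 = 0.447564.

0.448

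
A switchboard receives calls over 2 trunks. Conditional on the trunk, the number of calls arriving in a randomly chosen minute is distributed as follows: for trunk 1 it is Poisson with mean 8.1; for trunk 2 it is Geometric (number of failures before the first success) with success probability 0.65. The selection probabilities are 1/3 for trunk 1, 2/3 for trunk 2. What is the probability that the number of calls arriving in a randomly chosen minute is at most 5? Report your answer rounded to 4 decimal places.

0.7262

Conditional on each trunk, P(X ≤ 5): 1: 0.182246; 2: 0.998162.
By total probability, P(X ≤ 5) = 0.333333·0.182246 + 0.666667·0.998162 = 0.72619.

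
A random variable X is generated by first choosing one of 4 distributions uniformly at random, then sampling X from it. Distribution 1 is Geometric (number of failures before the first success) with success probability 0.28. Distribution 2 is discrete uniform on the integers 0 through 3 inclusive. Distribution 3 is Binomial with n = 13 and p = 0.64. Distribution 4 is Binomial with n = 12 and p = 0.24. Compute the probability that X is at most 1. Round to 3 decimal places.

0.290

Conditional on each component, P(X ≤ 1): 1: 0.4816; 2: 0.5; 3: 4.11292e-05; 4: 0.177849.
By total probability, P(X ≤ 1) = 0.25·0.4816 + 0.25·0.5 + 0.25·4.11292e-05 + 0.25·0.177849 = 0.289872.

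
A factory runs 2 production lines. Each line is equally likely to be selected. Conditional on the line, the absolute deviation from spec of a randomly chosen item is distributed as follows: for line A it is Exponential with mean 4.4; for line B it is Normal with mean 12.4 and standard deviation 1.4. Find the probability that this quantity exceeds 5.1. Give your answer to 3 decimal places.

Conditional on each line, P(X > 5.1): A: 0.313771; B: 1.
By total probability, P(X > 5.1) = 0.5·0.313771 + 0.5·1 = 0.656886.

0.657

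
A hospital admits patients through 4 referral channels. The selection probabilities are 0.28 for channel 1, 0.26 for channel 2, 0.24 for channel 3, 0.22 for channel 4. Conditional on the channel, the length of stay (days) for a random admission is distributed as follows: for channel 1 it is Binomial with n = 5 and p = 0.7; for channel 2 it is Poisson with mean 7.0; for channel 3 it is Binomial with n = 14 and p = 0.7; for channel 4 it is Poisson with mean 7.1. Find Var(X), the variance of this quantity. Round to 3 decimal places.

9.614

Per component, 1: μ=3.5, E[X²]=13.3; 2: μ=7, E[X²]=56; 3: μ=9.8, E[X²]=98.98; 4: μ=7.1, E[X²]=57.51.
E[X] = 0.28·3.5 + 0.26·7 + 0.24·9.8 + 0.22·7.1 = 6.714.
E[X²] = 0.28·13.3 + 0.26·56 + 0.24·98.98 + 0.22·57.51 = 54.6914.
Var(X) = E[X²] − (E[X])² = 54.6914 − 45.0778 = 9.6136.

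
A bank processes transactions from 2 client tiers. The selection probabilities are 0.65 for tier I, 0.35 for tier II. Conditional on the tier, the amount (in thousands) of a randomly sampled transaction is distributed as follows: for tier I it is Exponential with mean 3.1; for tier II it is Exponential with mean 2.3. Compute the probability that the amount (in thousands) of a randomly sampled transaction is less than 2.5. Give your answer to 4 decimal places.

0.5918

Conditional on each tier, P(X < 2.5): I: 0.553561; II: 0.662759.
By total probability, P(X < 2.5) = 0.65·0.553561 + 0.35·0.662759 = 0.59178.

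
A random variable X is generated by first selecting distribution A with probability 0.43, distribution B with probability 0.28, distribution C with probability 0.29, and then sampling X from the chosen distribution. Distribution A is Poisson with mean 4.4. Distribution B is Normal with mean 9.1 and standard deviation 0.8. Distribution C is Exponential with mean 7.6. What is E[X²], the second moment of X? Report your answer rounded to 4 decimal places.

For each component E[X²] = Var + (mean)², giving A: 23.76; B: 83.45; C: 115.52.
Overall E[X²] = 0.43·23.76 + 0.28·83.45 + 0.29·115.52 = 67.0836.

67.0836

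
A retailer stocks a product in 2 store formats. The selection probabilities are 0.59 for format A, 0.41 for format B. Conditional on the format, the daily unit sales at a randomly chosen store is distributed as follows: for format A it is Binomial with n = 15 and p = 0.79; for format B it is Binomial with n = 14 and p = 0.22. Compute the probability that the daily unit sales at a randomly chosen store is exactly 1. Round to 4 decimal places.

Conditional on each format, P(X = 1): A: 3.84405e-09; B: 0.121837.
By total probability, P(X = 1) = 0.59·3.84405e-09 + 0.41·0.121837 = 0.0499533.

0.0500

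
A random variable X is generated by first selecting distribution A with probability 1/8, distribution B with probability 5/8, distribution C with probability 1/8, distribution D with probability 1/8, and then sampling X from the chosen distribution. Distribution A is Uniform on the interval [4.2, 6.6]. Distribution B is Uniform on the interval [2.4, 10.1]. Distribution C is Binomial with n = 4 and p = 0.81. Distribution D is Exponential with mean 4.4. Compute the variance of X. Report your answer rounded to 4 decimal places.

Per component, A: μ=5.4, E[X²]=29.64; B: μ=6.25, E[X²]=44.0033; C: μ=3.24, E[X²]=11.1132; D: μ=4.4, E[X²]=38.72.
E[X] = 0.125·5.4 + 0.625·6.25 + 0.125·3.24 + 0.125·4.4 = 5.53625.
E[X²] = 0.125·29.64 + 0.625·44.0033 + 0.125·11.1132 + 0.125·38.72 = 37.4362.
Var(X) = E[X²] − (E[X])² = 37.4362 − 30.6501 = 6.78617.

6.7862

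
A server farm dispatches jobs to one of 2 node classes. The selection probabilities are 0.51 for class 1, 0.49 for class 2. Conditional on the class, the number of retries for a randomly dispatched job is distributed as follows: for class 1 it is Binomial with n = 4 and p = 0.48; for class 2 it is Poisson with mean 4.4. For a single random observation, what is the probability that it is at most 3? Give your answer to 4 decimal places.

0.6591

Conditional on each class, P(X ≤ 3): 1: 0.946916; 2: 0.359448.
By total probability, P(X ≤ 3) = 0.51·0.946916 + 0.49·0.359448 = 0.659056.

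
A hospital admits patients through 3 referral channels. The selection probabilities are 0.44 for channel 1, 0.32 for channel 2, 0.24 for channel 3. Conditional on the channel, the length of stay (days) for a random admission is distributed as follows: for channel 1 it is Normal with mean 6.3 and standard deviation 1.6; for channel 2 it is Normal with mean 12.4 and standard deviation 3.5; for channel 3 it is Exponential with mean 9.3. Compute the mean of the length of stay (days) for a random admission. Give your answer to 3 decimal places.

8.972

Component means — 1: 6.3; 2: 12.4; 3: 9.3.
E[X] = 0.44·6.3 + 0.32·12.4 + 0.24·9.3 = 8.972.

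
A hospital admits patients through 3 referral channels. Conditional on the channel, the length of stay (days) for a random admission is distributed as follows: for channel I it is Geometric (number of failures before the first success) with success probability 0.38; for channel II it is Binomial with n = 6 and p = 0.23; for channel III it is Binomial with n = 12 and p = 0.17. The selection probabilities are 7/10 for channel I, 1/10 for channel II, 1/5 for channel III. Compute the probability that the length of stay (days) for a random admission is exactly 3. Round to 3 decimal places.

0.115

Conditional on each channel, P(X = 3): I: 0.0905646; II: 0.111093; III: 0.202056.
By total probability, P(X = 3) = 0.7·0.0905646 + 0.1·0.111093 + 0.2·0.202056 = 0.114916.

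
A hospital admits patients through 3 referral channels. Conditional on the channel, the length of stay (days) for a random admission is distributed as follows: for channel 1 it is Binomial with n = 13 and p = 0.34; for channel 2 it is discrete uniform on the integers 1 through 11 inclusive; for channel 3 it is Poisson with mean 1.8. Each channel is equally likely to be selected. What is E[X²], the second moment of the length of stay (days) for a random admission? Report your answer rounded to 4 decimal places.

24.4979

For each component E[X²] = Var + (mean)², giving 1: 22.4536; 2: 46; 3: 5.04.
Overall E[X²] = 0.333333·22.4536 + 0.333333·46 + 0.333333·5.04 = 24.4979.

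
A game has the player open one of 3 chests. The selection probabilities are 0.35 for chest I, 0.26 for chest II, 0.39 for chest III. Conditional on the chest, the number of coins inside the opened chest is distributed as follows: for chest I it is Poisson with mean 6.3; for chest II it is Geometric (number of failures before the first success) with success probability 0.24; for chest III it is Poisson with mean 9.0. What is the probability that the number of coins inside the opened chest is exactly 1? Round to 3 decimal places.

Conditional on each chest, P(X = 1): I: 0.0115687; II: 0.1824; III: 0.00111069.
By total probability, P(X = 1) = 0.35·0.0115687 + 0.26·0.1824 + 0.39·0.00111069 = 0.0519062.

0.052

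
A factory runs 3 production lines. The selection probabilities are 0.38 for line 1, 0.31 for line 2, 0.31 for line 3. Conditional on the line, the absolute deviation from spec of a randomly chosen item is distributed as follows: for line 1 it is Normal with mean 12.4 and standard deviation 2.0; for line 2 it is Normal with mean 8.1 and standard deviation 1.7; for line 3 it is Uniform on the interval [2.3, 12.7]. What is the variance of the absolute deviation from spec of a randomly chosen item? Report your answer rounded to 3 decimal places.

10.251

Per component, 1: μ=12.4, E[X²]=157.76; 2: μ=8.1, E[X²]=68.5; 3: μ=7.5, E[X²]=65.2633.
E[X] = 0.38·12.4 + 0.31·8.1 + 0.31·7.5 = 9.548.
E[X²] = 0.38·157.76 + 0.31·68.5 + 0.31·65.2633 = 101.415.
Var(X) = E[X²] − (E[X])² = 101.415 − 91.1643 = 10.2511.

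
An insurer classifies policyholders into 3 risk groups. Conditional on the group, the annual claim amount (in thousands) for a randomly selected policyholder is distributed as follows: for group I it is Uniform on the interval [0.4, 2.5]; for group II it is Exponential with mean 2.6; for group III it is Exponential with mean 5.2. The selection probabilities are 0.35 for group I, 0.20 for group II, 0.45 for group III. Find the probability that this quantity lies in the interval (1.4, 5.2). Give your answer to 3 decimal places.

Conditional on each group, P(1.4 < X < 5.2): I: 0.52381; II: 0.44831; III: 0.396087.
By total probability, P(1.4 < X < 5.2) = 0.35·0.52381 + 0.2·0.44831 + 0.45·0.396087 = 0.451235.

0.451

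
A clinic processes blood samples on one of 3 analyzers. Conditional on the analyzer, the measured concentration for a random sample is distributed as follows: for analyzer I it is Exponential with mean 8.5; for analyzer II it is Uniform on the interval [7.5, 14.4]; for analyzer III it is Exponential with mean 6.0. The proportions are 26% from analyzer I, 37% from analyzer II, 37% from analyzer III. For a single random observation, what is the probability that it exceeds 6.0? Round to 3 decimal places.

Conditional on each analyzer, P(X > 6.0): I: 0.493673; II: 1; III: 0.367879.
By total probability, P(X > 6.0) = 0.26·0.493673 + 0.37·1 + 0.37·0.367879 = 0.63447.

0.634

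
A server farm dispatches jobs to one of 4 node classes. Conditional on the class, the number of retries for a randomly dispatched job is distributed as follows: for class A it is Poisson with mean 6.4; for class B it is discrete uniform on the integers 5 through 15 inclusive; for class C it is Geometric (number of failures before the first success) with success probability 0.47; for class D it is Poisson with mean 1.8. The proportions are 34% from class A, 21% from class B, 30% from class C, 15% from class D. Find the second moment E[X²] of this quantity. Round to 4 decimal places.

41.0597

For each component E[X²] = Var + (mean)², giving A: 47.36; B: 110; C: 3.67089; D: 5.04.
Overall E[X²] = 0.34·47.36 + 0.21·110 + 0.3·3.67089 + 0.15·5.04 = 41.0597.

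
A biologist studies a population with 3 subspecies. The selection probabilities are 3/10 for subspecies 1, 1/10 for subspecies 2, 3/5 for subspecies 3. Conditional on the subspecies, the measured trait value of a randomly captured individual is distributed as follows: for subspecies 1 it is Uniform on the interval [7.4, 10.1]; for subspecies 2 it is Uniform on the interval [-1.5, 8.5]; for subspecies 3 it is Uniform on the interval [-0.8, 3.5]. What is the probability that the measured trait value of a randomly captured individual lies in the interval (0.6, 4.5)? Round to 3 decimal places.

Conditional on each subspecies, P(0.6 < X < 4.5): 1: 0; 2: 0.39; 3: 0.674419.
By total probability, P(0.6 < X < 4.5) = 0.3·0 + 0.1·0.39 + 0.6·0.674419 = 0.443651.

0.444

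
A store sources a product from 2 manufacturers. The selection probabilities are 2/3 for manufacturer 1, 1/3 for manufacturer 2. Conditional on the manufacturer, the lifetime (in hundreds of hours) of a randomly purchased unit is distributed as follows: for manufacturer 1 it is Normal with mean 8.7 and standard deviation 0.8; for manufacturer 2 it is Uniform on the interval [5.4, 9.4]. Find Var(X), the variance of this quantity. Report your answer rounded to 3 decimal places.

Per component, 1: μ=8.7, E[X²]=76.33; 2: μ=7.4, E[X²]=56.0933.
E[X] = 0.666667·8.7 + 0.333333·7.4 = 8.26667.
E[X²] = 0.666667·76.33 + 0.333333·56.0933 = 69.5844.
Var(X) = E[X²] − (E[X])² = 69.5844 − 68.3378 = 1.24667.

1.247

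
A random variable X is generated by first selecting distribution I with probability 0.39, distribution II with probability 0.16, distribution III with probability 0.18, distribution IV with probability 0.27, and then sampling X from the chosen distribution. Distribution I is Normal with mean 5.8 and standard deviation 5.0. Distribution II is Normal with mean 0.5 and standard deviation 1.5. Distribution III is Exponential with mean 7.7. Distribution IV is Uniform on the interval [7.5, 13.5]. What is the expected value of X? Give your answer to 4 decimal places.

6.5630

Component means — I: 5.8; II: 0.5; III: 7.7; IV: 10.5.
E[X] = 0.39·5.8 + 0.16·0.5 + 0.18·7.7 + 0.27·10.5 = 6.563.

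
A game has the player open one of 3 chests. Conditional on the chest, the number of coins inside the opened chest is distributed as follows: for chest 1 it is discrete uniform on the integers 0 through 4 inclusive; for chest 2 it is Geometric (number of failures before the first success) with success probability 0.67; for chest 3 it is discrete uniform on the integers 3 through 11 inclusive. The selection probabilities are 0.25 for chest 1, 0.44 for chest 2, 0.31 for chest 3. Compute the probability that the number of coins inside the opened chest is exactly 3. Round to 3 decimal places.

0.095

Conditional on each chest, P(X = 3): 1: 0.2; 2: 0.0240778; 3: 0.111111.
By total probability, P(X = 3) = 0.25·0.2 + 0.44·0.0240778 + 0.31·0.111111 = 0.0950387.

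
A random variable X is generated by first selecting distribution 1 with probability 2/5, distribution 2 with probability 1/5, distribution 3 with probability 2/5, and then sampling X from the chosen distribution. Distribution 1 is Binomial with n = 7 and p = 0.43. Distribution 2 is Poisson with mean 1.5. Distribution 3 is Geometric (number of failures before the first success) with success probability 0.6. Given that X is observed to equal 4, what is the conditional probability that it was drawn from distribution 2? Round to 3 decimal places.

0.090

Likelihoods P(X=4 | ·): 1: 0.221598; 2: 0.0470665; 3: 0.01536.
Posterior ∝ prior × likelihood. Numerator for 2: 0.2·0.0470665 = 0.0094133.
Normalizing constant: 0.4·0.221598 + 0.2·0.0470665 + 0.4·0.01536 = 0.104197.
P(2 | observation) = 0.0094133 / 0.104197 = 0.0903417.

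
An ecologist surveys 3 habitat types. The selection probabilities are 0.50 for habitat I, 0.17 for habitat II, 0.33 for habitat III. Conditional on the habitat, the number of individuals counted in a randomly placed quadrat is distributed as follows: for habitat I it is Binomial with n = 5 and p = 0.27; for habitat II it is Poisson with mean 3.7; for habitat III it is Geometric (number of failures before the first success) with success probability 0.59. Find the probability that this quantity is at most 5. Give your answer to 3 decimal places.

Conditional on each habitat, P(X ≤ 5): I: 1; II: 0.830088; III: 0.99525.
By total probability, P(X ≤ 5) = 0.5·1 + 0.17·0.830088 + 0.33·0.99525 = 0.969547.

0.970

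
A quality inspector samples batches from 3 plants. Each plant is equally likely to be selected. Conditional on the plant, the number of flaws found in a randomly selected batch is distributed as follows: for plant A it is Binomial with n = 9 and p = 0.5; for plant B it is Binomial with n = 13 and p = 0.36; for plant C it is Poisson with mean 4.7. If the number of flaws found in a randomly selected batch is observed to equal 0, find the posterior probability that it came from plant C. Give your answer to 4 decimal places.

0.6464

Likelihoods P(X=0 | ·): A: 0.00195312; B: 0.00302231; C: 0.00909528.
Posterior ∝ prior × likelihood. Numerator for C: 0.333333·0.00909528 = 0.00303176.
Normalizing constant: 0.333333·0.00195312 + 0.333333·0.00302231 + 0.333333·0.00909528 = 0.00469024.
P(C | observation) = 0.00303176 / 0.00469024 = 0.646398.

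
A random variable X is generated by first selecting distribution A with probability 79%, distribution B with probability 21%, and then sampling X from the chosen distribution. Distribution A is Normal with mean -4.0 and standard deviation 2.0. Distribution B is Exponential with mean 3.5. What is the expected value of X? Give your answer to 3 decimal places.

Component means — A: -4; B: 3.5.
E[X] = 0.79·-4 + 0.21·3.5 = -2.425.

-2.425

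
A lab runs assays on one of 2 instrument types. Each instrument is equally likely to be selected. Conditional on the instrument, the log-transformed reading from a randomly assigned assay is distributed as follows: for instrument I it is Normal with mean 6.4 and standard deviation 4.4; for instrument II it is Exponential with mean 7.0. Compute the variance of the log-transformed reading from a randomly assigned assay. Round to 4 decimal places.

Per component, I: μ=6.4, E[X²]=60.32; II: μ=7, E[X²]=98.
E[X] = 0.5·6.4 + 0.5·7 = 6.7.
E[X²] = 0.5·60.32 + 0.5·98 = 79.16.
Var(X) = E[X²] − (E[X])² = 79.16 − 44.89 = 34.27.

34.2700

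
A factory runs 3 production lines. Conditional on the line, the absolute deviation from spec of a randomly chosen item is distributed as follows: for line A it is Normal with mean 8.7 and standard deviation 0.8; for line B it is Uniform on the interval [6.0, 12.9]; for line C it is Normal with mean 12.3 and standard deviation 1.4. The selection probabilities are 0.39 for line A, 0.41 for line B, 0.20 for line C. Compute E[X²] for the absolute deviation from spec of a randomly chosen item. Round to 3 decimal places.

98.659

For each component E[X²] = Var + (mean)², giving A: 76.33; B: 93.27; C: 153.25.
Overall E[X²] = 0.39·76.33 + 0.41·93.27 + 0.2·153.25 = 98.6594.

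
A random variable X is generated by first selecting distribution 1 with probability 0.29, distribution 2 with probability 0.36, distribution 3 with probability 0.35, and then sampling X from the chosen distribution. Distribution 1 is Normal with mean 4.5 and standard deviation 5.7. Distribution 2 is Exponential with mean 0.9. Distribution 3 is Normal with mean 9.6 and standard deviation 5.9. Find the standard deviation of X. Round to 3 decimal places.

5.952

Per component, 1: μ=4.5, E[X²]=52.74; 2: μ=0.9, E[X²]=1.62; 3: μ=9.6, E[X²]=126.97.
E[X] = 0.29·4.5 + 0.36·0.9 + 0.35·9.6 = 4.989.
E[X²] = 0.29·52.74 + 0.36·1.62 + 0.35·126.97 = 60.3173.
Var(X) = E[X²] − (E[X])² = 60.3173 − 24.8901 = 35.4272.
SD(X) = √35.4272 = 5.95207.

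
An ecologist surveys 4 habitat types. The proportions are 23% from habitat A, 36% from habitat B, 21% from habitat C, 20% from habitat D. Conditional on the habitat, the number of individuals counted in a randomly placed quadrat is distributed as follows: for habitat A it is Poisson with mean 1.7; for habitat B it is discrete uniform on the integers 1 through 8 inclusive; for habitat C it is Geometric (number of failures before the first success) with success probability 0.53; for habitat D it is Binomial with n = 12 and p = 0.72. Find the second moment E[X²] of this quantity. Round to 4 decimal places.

For each component E[X²] = Var + (mean)², giving A: 4.59; B: 25.5; C: 2.45959; D: 77.0688.
Overall E[X²] = 0.23·4.59 + 0.36·25.5 + 0.21·2.45959 + 0.2·77.0688 = 26.166.

26.1660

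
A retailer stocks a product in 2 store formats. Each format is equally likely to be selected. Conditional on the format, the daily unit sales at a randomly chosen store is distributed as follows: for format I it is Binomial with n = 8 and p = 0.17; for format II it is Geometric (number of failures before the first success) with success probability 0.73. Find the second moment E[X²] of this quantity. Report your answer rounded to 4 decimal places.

1.8109

For each component E[X²] = Var + (mean)², giving I: 2.9784; II: 0.64346.
Overall E[X²] = 0.5·2.9784 + 0.5·0.64346 = 1.81093.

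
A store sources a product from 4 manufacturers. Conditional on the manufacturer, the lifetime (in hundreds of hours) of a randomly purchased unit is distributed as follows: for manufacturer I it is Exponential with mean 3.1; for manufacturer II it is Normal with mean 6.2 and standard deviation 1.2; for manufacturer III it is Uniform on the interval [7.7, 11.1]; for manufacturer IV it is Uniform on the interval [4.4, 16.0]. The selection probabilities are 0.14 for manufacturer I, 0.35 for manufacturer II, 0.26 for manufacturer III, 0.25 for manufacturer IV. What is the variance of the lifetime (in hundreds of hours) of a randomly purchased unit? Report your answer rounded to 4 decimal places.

Per component, I: μ=3.1, E[X²]=19.22; II: μ=6.2, E[X²]=39.88; III: μ=9.4, E[X²]=89.3233; IV: μ=10.2, E[X²]=115.253.
E[X] = 0.14·3.1 + 0.35·6.2 + 0.26·9.4 + 0.25·10.2 = 7.598.
E[X²] = 0.14·19.22 + 0.35·39.88 + 0.26·89.3233 + 0.25·115.253 = 68.6862.
Var(X) = E[X²] − (E[X])² = 68.6862 − 57.7296 = 10.9566.

10.9566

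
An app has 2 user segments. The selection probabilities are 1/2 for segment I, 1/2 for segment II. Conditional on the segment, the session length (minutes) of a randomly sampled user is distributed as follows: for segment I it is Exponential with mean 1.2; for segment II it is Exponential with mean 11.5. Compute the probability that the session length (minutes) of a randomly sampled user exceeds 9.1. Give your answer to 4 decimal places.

Conditional on each segment, P(X > 9.1): I: 0.000508862; II: 0.453253.
By total probability, P(X > 9.1) = 0.5·0.000508862 + 0.5·0.453253 = 0.226881.

0.2269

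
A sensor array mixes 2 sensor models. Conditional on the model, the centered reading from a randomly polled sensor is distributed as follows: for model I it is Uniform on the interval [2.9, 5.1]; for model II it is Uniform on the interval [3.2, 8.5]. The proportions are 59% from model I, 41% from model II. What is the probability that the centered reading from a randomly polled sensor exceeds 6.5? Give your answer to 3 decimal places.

Conditional on each model, P(X > 6.5): I: 0; II: 0.377358.
By total probability, P(X > 6.5) = 0.59·0 + 0.41·0.377358 = 0.154717.

0.155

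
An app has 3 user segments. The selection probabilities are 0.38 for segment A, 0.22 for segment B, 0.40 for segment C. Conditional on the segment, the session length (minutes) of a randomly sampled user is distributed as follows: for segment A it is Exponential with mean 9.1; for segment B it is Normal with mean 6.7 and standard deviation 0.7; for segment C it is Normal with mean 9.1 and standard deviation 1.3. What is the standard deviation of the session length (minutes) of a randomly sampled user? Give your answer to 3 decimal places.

5.765

Per component, A: μ=9.1, E[X²]=165.62; B: μ=6.7, E[X²]=45.38; C: μ=9.1, E[X²]=84.5.
E[X] = 0.38·9.1 + 0.22·6.7 + 0.4·9.1 = 8.572.
E[X²] = 0.38·165.62 + 0.22·45.38 + 0.4·84.5 = 106.719.
Var(X) = E[X²] − (E[X])² = 106.719 − 73.4792 = 33.24.
SD(X) = √33.24 = 5.76542.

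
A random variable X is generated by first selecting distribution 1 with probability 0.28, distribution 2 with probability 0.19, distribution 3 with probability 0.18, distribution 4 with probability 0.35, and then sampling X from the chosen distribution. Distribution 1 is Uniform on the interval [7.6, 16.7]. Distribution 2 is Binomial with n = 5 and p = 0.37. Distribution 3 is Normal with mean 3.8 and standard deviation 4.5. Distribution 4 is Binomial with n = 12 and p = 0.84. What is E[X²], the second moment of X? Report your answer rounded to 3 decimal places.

For each component E[X²] = Var + (mean)², giving 1: 154.523; 2: 4.588; 3: 34.69; 4: 103.219.
Overall E[X²] = 0.28·154.523 + 0.19·4.588 + 0.18·34.69 + 0.35·103.219 = 86.5092.

86.509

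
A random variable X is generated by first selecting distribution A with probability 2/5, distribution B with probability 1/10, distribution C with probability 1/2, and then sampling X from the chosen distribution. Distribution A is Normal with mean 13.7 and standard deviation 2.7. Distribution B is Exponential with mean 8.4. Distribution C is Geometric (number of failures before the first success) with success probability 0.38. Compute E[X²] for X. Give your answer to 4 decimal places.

95.5818

For each component E[X²] = Var + (mean)², giving A: 194.98; B: 141.12; C: 6.95568.
Overall E[X²] = 0.4·194.98 + 0.1·141.12 + 0.5·6.95568 = 95.5818.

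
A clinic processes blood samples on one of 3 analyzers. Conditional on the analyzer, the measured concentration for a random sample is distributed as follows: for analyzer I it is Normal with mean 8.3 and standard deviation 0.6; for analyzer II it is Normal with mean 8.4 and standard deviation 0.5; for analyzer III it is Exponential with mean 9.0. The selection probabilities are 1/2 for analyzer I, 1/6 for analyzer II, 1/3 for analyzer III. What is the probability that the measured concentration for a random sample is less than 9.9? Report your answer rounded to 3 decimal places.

0.887

Conditional on each analyzer, P(X < 9.9): I: 0.99617; II: 0.99865; III: 0.667129.
By total probability, P(X < 9.9) = 0.5·0.99617 + 0.166667·0.99865 + 0.333333·0.667129 = 0.886903.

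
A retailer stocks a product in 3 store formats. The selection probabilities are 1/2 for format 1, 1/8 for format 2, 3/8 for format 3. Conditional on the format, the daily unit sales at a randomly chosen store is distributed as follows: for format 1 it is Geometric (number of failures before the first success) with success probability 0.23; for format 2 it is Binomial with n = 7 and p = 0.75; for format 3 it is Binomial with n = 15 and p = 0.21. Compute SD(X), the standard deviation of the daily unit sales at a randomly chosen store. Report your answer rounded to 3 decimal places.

Per component, 1: μ=3.34783, E[X²]=25.7637; 2: μ=5.25, E[X²]=28.875; 3: μ=3.15, E[X²]=12.411.
E[X] = 0.5·3.34783 + 0.125·5.25 + 0.375·3.15 = 3.51141.
E[X²] = 0.5·25.7637 + 0.125·28.875 + 0.375·12.411 = 21.1454.
Var(X) = E[X²] − (E[X])² = 21.1454 − 12.33 = 8.81533.
SD(X) = √8.81533 = 2.96906.

2.969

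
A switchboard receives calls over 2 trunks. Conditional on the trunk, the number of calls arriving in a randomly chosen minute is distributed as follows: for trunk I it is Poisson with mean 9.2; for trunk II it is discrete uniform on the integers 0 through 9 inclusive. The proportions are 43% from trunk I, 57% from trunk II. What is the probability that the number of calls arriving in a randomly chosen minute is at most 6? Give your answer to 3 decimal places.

0.480

Conditional on each trunk, P(X ≤ 6): I: 0.189165; II: 0.7.
By total probability, P(X ≤ 6) = 0.43·0.189165 + 0.57·0.7 = 0.480341.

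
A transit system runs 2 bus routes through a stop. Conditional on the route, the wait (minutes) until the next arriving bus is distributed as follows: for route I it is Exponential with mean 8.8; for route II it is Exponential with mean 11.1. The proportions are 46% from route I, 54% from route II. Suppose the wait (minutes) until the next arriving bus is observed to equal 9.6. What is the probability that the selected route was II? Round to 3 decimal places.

0.538

Likelihoods f(9.6 | ·): I: 0.0381717; II: 0.0379377.
Posterior ∝ prior × likelihood. Numerator for II: 0.54·0.0379377 = 0.0204864.
Normalizing constant: 0.46·0.0381717 + 0.54·0.0379377 = 0.0380453.
P(II | observation) = 0.0204864 / 0.0380453 = 0.538472.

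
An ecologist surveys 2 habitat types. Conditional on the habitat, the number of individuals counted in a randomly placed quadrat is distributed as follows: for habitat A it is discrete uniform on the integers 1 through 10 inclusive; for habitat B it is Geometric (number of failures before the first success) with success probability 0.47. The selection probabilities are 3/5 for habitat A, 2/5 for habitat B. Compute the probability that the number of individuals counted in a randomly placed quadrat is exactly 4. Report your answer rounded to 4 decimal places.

0.0748

Conditional on each habitat, P(X = 4): A: 0.1; B: 0.0370853.
By total probability, P(X = 4) = 0.6·0.1 + 0.4·0.0370853 = 0.0748341.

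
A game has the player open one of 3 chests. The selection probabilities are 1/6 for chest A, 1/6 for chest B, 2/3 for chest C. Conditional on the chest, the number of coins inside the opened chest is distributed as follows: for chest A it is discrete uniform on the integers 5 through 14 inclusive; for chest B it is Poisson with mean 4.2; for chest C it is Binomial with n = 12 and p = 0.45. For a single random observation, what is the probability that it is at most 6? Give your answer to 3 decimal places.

0.671

Conditional on each chest, P(X ≤ 6): A: 0.2; B: 0.867464; C: 0.739315.
By total probability, P(X ≤ 6) = 0.166667·0.2 + 0.166667·0.867464 + 0.666667·0.739315 = 0.670787.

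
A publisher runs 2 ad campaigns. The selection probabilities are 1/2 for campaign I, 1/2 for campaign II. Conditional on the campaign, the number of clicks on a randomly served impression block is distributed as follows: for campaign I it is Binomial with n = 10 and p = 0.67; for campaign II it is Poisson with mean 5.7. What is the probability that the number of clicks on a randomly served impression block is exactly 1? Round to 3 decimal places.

Conditional on each campaign, P(X = 1): I: 0.000310957; II: 0.019072.
By total probability, P(X = 1) = 0.5·0.000310957 + 0.5·0.019072 = 0.00969148.

0.010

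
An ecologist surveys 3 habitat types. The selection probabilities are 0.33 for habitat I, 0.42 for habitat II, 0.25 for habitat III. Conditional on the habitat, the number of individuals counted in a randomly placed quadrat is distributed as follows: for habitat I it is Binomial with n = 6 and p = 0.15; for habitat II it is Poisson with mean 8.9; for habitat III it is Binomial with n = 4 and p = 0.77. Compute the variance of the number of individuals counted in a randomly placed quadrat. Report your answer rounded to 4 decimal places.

16.9866

Per component, I: μ=0.9, E[X²]=1.575; II: μ=8.9, E[X²]=88.11; III: μ=3.08, E[X²]=10.1948.
E[X] = 0.33·0.9 + 0.42·8.9 + 0.25·3.08 = 4.805.
E[X²] = 0.33·1.575 + 0.42·88.11 + 0.25·10.1948 = 40.0747.
Var(X) = E[X²] − (E[X])² = 40.0747 − 23.088 = 16.9866.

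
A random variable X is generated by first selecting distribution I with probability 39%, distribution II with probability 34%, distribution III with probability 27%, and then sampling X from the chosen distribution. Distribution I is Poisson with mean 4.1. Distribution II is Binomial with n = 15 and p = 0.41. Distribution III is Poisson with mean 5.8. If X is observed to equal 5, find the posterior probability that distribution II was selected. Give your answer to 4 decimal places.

0.3608

Likelihoods P(X=5 | ·): I: 0.160004; II: 0.177826; III: 0.165596.
Posterior ∝ prior × likelihood. Numerator for II: 0.34·0.177826 = 0.0604608.
Normalizing constant: 0.39·0.160004 + 0.34·0.177826 + 0.27·0.165596 = 0.167573.
P(II | observation) = 0.0604608 / 0.167573 = 0.360802.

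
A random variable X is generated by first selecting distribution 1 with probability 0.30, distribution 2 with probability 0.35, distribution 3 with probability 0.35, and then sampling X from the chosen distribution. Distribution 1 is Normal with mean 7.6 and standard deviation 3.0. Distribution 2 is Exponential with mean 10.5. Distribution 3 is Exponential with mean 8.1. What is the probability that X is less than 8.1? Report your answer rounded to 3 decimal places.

Conditional on each component, P(X < 8.1): 1: 0.566184; 2: 0.537648; 3: 0.632121.
By total probability, P(X < 8.1) = 0.3·0.566184 + 0.35·0.537648 + 0.35·0.632121 = 0.579274.

0.579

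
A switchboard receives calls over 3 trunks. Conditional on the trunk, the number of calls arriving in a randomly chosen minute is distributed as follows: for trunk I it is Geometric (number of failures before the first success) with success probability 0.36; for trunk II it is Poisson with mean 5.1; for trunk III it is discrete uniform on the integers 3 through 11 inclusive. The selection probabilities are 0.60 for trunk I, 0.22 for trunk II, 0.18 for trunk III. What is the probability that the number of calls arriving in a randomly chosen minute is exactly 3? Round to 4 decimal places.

0.1063

Conditional on each trunk, P(X = 3): I: 0.0943718; II: 0.13479; III: 0.111111.
By total probability, P(X = 3) = 0.6·0.0943718 + 0.22·0.13479 + 0.18·0.111111 = 0.106277.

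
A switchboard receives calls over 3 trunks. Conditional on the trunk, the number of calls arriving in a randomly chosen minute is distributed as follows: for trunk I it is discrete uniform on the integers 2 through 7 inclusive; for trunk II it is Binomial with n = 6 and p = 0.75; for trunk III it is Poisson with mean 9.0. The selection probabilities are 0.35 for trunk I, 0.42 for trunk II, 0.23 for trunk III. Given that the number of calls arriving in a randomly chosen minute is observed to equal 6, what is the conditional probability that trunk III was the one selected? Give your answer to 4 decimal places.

0.1360

Likelihoods P(X=6 | ·): I: 0.166667; II: 0.177979; III: 0.0910903.
Posterior ∝ prior × likelihood. Numerator for III: 0.23·0.0910903 = 0.0209508.
Normalizing constant: 0.35·0.166667 + 0.42·0.177979 + 0.23·0.0910903 = 0.154035.
P(III | observation) = 0.0209508 / 0.154035 = 0.136013.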